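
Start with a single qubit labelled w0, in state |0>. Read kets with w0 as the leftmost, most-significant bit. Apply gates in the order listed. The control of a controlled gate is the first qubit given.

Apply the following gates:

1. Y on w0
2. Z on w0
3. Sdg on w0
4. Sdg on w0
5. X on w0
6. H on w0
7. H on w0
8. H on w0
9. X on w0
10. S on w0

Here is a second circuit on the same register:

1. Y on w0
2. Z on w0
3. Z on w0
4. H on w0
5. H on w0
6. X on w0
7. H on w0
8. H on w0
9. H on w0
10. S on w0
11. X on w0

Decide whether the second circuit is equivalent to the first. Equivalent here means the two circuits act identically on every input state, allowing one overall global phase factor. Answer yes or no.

No: there is an input state on which the two circuits produce genuinely different outputs (not merely differing by a phase).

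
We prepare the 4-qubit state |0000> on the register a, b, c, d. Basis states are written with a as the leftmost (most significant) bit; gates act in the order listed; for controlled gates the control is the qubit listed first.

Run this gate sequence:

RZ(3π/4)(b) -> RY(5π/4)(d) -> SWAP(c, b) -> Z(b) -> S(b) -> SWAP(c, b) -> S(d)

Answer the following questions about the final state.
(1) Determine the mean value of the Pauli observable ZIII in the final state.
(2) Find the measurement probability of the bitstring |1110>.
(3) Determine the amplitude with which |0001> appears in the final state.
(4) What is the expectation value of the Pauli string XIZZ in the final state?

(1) The observable ZIII averages to 1.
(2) Outcome |1110> occurs with probability 0.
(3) The final state's coefficient on |0001> equals sqrt(sqrt(2) + 2)*exp(I*pi/8)/2.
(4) The expectation value of XIZZ is 0.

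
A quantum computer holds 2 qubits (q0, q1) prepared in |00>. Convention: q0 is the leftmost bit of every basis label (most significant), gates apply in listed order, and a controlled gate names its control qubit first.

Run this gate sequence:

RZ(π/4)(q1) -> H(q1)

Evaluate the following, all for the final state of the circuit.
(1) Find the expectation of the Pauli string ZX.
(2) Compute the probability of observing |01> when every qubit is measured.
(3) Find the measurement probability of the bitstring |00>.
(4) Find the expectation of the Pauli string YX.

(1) In the final state, ZX has expectation 1.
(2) A full measurement returns |01> with probability 1/2.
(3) Outcome |00> occurs with probability 1/2.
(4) The observable YX averages to 0.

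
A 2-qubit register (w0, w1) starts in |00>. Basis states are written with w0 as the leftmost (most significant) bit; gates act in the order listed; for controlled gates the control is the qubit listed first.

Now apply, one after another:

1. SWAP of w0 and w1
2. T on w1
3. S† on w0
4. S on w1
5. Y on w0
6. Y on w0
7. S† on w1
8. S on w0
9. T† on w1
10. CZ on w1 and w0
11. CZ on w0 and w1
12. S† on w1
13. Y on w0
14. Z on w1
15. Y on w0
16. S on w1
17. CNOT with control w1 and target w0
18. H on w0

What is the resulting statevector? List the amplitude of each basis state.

After the circuit, the state carries amplitude sqrt(2)/2 on |00>, 0 on |01>, sqrt(2)/2 on |10>, 0 on |11>. Key observation: the block from step 2 through step 9 cancels to the identity and can be dropped.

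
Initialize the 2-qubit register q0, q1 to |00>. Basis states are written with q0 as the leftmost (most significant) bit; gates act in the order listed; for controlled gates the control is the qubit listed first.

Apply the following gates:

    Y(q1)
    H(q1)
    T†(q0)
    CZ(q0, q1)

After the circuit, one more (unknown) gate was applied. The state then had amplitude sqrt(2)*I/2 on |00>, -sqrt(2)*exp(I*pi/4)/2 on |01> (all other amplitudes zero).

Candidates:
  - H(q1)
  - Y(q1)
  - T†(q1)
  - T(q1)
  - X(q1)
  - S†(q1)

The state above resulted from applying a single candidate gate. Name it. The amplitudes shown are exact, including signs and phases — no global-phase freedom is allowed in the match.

It was T†(q1) that produced the state shown.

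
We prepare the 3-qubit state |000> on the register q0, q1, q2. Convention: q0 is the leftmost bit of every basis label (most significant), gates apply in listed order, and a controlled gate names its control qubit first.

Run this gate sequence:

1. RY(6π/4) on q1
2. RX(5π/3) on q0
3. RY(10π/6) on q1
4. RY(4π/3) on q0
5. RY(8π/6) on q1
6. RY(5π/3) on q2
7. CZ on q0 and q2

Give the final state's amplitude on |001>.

The amplitude on |001> is sqrt(6)*(1 + I)/16.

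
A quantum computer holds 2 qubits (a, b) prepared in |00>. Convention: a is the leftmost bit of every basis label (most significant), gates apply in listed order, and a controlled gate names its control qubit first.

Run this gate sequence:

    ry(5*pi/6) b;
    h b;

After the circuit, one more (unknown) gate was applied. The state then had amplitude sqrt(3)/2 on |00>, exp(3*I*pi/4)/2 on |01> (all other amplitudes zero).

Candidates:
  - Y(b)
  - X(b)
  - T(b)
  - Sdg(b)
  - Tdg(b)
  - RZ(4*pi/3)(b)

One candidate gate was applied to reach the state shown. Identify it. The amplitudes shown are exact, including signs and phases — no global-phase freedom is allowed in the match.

The unique candidate consistent with the amplitudes is Tdg(b).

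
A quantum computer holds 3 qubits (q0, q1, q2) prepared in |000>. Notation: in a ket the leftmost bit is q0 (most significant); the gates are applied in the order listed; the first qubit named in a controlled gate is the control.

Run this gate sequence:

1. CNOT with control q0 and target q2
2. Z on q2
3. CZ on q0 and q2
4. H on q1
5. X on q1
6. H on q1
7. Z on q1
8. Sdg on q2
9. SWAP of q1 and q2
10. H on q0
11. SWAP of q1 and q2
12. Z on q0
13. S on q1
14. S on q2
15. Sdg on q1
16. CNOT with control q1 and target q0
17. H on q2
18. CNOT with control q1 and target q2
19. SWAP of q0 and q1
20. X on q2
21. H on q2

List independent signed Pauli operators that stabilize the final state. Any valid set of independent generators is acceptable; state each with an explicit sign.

The stabilizer group can be generated by -IXI, +ZII, +IIZ, among other valid generating sets. Key observation: the block from step 4 through step 7 cancels to the identity and can be dropped.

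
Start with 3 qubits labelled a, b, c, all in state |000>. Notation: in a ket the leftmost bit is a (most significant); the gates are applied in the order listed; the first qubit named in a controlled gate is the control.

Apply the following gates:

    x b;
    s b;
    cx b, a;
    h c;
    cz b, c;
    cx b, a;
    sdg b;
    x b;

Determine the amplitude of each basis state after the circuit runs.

The resulting statevector has amplitude sqrt(2)/2 on |000>, -sqrt(2)/2 on |001>, and 0 on every other basis state.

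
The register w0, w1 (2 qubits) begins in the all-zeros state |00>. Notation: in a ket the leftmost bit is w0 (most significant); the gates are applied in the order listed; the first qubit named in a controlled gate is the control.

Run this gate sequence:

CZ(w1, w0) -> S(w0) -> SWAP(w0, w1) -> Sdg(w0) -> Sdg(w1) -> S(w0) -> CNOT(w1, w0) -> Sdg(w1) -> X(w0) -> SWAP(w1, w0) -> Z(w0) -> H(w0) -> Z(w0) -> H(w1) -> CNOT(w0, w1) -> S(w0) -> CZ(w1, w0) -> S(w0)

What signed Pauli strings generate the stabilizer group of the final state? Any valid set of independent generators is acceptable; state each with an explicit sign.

The stabilizer group can be generated by -XZ, -ZX, among other valid generating sets.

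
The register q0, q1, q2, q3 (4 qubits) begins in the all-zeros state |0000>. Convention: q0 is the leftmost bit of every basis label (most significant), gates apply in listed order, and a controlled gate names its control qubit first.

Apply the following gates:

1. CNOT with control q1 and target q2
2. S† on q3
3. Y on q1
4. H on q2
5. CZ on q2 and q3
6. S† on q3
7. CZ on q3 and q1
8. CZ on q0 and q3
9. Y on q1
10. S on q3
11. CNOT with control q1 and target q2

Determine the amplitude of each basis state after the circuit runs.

The final amplitudes are sqrt(2)/2 on |0000>, sqrt(2)/2 on |0010>, and 0 on every other basis state.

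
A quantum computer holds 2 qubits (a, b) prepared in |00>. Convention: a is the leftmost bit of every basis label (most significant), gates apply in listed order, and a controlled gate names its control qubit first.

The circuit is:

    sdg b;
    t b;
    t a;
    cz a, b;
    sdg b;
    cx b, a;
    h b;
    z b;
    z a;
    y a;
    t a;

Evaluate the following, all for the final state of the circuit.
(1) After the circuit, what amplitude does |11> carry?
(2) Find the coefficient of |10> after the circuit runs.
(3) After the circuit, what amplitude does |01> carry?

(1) |11> carries amplitude -sqrt(2)*exp(3*I*pi/4)/2 in the final state.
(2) The amplitude on |10> is sqrt(2)*exp(3*I*pi/4)/2.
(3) The amplitude on |01> is 0.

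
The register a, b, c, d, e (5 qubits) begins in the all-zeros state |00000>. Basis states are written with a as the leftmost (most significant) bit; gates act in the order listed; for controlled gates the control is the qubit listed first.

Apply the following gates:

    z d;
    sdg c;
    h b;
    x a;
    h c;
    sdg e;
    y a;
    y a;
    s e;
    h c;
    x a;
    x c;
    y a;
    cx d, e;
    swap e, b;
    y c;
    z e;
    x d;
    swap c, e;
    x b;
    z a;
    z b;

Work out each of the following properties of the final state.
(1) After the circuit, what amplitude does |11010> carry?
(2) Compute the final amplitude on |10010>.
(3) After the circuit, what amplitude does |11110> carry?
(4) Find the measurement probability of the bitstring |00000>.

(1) The final state's coefficient on |11010> equals sqrt(2)/2.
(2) |10010> carries amplitude 0 in the final state.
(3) The amplitude on |11110> is -sqrt(2)/2.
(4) A full measurement returns |00000> with probability 0.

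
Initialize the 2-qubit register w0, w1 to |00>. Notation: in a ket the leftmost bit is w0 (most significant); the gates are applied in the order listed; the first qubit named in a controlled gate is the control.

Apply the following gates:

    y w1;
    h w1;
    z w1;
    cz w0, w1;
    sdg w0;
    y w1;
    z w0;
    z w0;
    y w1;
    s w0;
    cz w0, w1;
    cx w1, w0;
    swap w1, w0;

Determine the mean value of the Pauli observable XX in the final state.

In the final state, XX has expectation 1. Key observation: the block from step 4 through step 11 cancels to the identity and can be dropped.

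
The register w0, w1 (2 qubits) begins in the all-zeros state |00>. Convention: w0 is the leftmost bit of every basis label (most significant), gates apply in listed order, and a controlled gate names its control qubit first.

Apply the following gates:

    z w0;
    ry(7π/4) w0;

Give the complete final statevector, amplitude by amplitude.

The final amplitudes are -sqrt(sqrt(2) + 2)/2 on |00>, 0 on |01>, sqrt(2 - sqrt(2))/2 on |10>, 0 on |11>.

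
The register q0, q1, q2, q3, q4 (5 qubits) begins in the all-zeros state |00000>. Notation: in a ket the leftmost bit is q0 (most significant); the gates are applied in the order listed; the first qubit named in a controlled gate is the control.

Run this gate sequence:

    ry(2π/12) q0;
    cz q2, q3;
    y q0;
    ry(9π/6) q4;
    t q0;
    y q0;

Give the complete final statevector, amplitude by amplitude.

The resulting statevector has amplitude (-sqrt(3) - 1)*exp(I*pi/4)/4 on |00000>, exp(I*pi/4)/4 + sqrt(3)*exp(I*pi/4)/4 on |00001>, 1/4 - sqrt(3)/4 on |10000>, -1/4 + sqrt(3)/4 on |10001>, and 0 on every other basis state.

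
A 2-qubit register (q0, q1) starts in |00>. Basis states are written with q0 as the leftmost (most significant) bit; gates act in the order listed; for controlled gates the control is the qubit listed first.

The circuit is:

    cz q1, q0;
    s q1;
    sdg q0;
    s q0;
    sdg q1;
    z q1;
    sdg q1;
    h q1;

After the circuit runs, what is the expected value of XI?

The observable XI averages to 0. Key observation: the block from step 2 through step 5 cancels to the identity and can be dropped.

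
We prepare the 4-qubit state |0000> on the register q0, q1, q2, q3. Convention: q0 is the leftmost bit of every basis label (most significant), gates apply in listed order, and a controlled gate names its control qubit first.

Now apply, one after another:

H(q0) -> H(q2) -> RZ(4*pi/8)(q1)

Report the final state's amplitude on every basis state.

After the circuit, the state carries amplitude -exp(3*I*pi/4)/2 on |0000>, -exp(3*I*pi/4)/2 on |0010>, -exp(3*I*pi/4)/2 on |1000>, -exp(3*I*pi/4)/2 on |1010>, and 0 on every other basis state.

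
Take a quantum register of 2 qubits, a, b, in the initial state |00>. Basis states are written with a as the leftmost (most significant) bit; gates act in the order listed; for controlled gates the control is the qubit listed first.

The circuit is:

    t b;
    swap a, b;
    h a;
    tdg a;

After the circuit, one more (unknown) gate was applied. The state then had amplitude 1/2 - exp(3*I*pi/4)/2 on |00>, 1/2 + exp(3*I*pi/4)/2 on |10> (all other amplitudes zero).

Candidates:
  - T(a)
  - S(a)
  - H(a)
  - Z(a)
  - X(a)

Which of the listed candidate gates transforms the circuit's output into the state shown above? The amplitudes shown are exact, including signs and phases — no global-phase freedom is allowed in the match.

The unique candidate consistent with the amplitudes is H(a).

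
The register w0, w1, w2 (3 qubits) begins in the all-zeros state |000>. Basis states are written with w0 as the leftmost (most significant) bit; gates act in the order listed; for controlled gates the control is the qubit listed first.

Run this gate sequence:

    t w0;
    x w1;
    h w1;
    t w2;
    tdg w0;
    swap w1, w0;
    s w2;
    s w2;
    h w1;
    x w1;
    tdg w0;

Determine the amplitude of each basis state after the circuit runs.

The resulting statevector has amplitude 1/2 on |000>, 0 on |001>, 1/2 on |010>, 0 on |011>, exp(3*I*pi/4)/2 on |100>, 0 on |101>, exp(3*I*pi/4)/2 on |110>, 0 on |111>.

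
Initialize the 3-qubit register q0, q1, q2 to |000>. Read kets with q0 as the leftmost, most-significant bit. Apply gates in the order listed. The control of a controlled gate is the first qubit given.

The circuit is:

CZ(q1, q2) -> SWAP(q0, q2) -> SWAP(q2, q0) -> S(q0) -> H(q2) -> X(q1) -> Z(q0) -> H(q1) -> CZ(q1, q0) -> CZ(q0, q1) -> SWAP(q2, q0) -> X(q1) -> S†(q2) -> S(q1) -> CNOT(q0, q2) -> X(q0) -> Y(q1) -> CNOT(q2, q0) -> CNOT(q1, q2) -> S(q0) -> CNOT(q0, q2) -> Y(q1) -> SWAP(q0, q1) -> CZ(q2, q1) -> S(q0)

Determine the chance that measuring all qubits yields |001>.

Outcome |001> occurs with probability 0.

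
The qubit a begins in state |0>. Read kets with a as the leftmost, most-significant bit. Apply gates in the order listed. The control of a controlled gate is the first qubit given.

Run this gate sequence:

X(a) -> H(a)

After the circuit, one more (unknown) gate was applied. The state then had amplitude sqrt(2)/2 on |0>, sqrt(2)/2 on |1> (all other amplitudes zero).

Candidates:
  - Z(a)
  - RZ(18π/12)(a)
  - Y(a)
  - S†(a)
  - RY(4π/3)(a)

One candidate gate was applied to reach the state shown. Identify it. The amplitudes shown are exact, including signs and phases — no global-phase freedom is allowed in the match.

The applied gate was Z(a).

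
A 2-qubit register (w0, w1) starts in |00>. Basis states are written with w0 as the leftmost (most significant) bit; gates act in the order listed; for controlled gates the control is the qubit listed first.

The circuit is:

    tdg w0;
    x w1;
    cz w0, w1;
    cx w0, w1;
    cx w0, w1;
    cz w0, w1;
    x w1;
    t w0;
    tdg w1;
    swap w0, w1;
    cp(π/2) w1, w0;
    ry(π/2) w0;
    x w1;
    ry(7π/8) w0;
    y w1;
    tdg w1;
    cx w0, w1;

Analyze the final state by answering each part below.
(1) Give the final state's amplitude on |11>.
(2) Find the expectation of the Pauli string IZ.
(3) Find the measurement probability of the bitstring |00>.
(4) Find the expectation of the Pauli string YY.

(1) The final state's coefficient on |11> equals -I*sin(5*pi/16). Key observation: steps 2-7 multiply out to the identity, so the circuit reduces to the remaining gates.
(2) In the final state, IZ has expectation -sqrt(2 - sqrt(2))/2.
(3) A full measurement returns |00> with probability 1/2 - sqrt(2 - sqrt(2))/4.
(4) The observable YY averages to sqrt(sqrt(2) + 2)/2.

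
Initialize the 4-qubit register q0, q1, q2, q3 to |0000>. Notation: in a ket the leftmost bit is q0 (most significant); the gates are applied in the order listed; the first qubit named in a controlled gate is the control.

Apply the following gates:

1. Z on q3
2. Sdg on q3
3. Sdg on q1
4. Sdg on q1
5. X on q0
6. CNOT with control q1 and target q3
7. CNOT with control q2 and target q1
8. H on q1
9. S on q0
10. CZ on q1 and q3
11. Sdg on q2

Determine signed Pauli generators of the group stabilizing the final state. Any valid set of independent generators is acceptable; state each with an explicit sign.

One valid set of independent stabilizer generators is +IXII, -ZIII, +IIZI, +IIIZ (any independent generating set of the same group is equally correct).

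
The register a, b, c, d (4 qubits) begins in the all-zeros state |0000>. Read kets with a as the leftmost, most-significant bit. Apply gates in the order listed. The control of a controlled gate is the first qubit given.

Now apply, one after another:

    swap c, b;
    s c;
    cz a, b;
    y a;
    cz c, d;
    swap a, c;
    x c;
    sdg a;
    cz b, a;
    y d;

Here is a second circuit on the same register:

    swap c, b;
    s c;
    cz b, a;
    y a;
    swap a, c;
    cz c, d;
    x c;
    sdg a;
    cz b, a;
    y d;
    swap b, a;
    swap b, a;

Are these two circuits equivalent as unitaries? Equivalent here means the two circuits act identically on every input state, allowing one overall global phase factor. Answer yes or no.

No: there is an input state on which the two circuits produce genuinely different outputs (not merely differing by a phase).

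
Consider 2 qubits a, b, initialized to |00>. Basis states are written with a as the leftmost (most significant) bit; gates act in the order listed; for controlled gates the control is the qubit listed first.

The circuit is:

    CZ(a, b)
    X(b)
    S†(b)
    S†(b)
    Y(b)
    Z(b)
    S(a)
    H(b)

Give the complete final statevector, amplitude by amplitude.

The final amplitudes are sqrt(2)*I/2 on |00>, sqrt(2)*I/2 on |01>, 0 on |10>, 0 on |11>.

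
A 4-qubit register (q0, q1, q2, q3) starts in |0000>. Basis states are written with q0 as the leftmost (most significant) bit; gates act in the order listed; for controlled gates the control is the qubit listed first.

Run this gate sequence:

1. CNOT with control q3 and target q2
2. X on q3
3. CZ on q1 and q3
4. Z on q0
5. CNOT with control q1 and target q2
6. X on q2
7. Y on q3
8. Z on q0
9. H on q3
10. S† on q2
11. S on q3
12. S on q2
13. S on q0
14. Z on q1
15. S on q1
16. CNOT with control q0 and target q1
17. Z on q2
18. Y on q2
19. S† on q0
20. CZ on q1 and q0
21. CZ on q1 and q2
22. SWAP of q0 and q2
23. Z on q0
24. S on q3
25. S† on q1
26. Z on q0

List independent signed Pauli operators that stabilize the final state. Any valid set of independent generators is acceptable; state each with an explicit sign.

One valid set of independent stabilizer generators is -IIIX, +ZIII, +IZII, +IIZI (any independent generating set of the same group is equally correct).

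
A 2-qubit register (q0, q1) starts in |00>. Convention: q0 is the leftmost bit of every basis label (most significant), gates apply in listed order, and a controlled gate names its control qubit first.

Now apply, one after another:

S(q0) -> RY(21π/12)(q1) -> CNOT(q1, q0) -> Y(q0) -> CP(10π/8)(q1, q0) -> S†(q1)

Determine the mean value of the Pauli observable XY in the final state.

The expectation value of XY is -sqrt(2)/2.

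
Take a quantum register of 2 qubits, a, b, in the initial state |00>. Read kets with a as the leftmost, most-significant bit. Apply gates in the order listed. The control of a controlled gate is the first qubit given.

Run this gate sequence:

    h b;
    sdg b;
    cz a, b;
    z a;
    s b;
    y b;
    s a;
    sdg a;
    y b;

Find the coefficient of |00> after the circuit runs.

The amplitude on |00> is sqrt(2)/2.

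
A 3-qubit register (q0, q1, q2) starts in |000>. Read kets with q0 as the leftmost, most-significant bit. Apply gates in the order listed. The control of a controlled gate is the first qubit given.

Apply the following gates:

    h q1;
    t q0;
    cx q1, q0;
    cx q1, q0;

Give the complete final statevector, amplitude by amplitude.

The resulting statevector has amplitude sqrt(2)/2 on |000>, sqrt(2)/2 on |010>, and 0 on every other basis state. Key observation: steps 3-4 multiply out to the identity, so the circuit reduces to the remaining gates.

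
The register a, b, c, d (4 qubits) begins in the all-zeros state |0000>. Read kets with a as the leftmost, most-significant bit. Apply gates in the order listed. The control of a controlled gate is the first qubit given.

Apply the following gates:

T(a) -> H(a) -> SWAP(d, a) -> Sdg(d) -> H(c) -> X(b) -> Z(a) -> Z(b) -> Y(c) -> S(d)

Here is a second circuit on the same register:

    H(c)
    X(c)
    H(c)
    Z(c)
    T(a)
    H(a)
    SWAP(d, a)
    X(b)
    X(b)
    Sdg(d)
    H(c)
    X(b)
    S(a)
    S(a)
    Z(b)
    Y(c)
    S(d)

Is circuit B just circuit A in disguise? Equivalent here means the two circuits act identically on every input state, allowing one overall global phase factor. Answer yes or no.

Yes — the two circuits implement the same unitary up to a global phase.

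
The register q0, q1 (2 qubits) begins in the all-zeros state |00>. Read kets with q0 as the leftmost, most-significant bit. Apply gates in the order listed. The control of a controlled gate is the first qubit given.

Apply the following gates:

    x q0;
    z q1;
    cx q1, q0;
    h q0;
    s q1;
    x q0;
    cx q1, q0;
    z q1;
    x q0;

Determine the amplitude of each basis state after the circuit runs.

The resulting statevector has amplitude sqrt(2)/2 on |00>, 0 on |01>, -sqrt(2)/2 on |10>, 0 on |11>.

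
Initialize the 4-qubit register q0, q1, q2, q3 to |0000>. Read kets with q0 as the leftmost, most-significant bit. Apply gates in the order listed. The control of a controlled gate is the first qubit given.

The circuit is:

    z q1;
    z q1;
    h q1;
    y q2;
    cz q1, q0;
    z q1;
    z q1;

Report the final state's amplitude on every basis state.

The resulting statevector has amplitude sqrt(2)*I/2 on |0010>, sqrt(2)*I/2 on |0110>, and 0 on every other basis state.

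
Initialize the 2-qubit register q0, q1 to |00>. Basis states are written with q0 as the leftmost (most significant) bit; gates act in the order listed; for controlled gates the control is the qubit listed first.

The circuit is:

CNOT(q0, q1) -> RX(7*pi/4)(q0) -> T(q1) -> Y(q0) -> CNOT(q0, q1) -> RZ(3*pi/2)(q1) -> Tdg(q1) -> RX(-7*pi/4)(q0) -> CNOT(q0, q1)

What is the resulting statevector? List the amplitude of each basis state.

The final amplitudes are -sqrt(2)*exp(I*pi/4)/4 on |00>, sqrt(2)*I/4 on |01>, -1/2 - sqrt(2)/4 on |10>, (2 - sqrt(2))*exp(3*I*pi/4)/4 on |11>.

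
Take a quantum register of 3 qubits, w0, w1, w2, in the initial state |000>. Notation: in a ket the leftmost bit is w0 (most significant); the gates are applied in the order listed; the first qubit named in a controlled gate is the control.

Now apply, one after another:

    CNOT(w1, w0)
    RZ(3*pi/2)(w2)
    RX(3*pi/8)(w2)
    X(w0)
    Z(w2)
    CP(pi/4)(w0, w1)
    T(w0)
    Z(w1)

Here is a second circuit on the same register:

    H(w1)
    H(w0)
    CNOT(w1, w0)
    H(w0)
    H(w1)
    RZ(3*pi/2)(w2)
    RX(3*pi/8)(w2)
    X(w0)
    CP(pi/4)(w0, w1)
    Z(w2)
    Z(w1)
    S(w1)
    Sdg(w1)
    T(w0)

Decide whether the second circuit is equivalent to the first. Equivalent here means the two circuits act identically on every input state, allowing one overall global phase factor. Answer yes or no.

No, they are not equivalent — no single phase factor reconciles the two unitaries.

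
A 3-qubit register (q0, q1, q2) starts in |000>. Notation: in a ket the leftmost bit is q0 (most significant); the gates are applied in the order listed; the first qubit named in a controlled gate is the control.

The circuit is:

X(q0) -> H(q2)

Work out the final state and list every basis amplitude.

The final amplitudes are sqrt(2)/2 on |100>, sqrt(2)/2 on |101>, and 0 on every other basis state.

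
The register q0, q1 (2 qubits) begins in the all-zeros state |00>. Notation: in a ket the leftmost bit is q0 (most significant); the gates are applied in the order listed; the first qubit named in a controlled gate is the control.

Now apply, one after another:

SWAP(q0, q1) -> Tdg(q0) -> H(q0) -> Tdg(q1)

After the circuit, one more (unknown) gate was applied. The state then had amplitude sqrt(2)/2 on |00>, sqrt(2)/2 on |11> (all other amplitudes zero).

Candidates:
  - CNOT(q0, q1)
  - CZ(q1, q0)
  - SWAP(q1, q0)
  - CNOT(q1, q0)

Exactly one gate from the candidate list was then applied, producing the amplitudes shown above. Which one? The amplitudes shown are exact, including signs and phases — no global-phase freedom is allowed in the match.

It was CNOT(q0, q1) that produced the state shown.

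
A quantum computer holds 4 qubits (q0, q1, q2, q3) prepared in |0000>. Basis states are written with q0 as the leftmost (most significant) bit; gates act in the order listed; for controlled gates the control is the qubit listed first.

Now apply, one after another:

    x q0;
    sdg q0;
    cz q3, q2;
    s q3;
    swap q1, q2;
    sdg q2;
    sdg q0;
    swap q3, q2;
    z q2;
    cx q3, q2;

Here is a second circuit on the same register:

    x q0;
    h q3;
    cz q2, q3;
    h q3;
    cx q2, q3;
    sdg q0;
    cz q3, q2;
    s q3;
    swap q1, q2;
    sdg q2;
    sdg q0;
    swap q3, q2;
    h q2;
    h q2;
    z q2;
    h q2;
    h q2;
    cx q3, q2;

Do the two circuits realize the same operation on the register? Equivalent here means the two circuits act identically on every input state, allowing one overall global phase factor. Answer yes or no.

Yes — the two circuits implement the same unitary up to a global phase.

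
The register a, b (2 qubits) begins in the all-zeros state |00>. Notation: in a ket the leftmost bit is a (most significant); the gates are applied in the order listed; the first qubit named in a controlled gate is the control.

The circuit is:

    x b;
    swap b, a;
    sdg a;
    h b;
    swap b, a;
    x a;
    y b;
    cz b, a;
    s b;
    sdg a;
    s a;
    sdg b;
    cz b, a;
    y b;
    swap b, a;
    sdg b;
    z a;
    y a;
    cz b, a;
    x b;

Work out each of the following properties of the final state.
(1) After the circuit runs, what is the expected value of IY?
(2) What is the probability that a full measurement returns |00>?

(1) The expectation value of IY is 1. Key observation: steps 7-14 multiply out to the identity, so the circuit reduces to the remaining gates.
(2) Outcome |00> occurs with probability 1/2.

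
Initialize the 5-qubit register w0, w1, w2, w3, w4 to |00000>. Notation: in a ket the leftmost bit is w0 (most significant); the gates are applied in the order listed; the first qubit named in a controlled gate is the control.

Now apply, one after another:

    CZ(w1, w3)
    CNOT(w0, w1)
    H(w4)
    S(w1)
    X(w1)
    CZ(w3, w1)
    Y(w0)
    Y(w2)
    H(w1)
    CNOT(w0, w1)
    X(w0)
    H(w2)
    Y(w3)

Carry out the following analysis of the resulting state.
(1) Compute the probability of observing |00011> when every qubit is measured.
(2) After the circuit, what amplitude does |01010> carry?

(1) A full measurement returns |00011> with probability 1/8.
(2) The amplitude on |01010> is -sqrt(2)*I/4.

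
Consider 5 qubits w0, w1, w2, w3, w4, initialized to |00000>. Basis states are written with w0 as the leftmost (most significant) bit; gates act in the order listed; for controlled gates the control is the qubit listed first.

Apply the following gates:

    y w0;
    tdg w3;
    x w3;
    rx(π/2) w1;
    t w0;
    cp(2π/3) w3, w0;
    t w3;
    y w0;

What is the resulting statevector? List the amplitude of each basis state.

The final amplitudes are -sqrt(2)*exp(I*pi/6)/2 on |00010>, sqrt(2)*exp(2*I*pi/3)/2 on |01010>, and 0 on every other basis state.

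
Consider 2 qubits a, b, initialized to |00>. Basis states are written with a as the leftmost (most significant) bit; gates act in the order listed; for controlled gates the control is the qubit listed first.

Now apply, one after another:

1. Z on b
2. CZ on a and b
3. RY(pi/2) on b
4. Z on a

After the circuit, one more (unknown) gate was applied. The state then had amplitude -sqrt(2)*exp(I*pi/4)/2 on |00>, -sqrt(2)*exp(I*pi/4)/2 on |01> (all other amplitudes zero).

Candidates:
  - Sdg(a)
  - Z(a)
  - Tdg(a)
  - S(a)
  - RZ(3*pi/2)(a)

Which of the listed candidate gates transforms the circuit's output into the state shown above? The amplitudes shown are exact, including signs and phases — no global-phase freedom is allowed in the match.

The unique candidate consistent with the amplitudes is RZ(3*pi/2)(a).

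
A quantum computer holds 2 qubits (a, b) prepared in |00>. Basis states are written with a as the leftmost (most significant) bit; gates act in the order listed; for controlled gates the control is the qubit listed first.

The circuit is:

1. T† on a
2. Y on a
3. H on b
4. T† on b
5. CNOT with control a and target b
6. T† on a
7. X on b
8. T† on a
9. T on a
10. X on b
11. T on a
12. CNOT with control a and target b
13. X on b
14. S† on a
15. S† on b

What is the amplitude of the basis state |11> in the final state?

The final state's coefficient on |11> equals -sqrt(2)*I/2. Key observation: gates 5-12 undo each other exactly, leaving only the rest of the circuit to track.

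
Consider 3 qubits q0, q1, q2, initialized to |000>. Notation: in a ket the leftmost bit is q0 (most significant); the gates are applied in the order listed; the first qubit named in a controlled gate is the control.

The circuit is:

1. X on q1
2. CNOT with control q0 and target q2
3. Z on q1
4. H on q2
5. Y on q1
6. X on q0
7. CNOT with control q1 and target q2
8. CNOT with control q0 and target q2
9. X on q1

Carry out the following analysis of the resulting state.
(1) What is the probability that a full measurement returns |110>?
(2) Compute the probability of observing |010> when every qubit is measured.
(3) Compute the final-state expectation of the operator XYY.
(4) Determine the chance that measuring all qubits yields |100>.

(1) Outcome |110> occurs with probability 1/2.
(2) The probability of measuring |010> is 0.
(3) The expectation value of XYY is 0.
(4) A full measurement returns |100> with probability 0.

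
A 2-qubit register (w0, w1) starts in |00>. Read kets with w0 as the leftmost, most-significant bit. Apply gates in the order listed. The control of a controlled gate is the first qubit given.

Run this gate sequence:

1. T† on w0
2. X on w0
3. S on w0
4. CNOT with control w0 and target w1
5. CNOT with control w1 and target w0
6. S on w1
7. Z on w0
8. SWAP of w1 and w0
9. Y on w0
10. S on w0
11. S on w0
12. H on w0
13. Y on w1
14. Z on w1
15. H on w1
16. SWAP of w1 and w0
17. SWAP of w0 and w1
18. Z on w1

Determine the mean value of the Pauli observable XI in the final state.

In the final state, XI has expectation 1.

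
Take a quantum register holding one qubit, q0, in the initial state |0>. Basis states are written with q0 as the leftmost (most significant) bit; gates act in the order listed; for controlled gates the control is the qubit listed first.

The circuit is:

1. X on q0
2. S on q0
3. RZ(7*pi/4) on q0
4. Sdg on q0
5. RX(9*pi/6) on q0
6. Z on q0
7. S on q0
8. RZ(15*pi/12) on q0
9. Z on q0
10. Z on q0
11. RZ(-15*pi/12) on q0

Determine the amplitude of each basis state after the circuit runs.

The resulting statevector has amplitude sqrt(2)*exp(3*I*pi/8)/2 on |0>, -sqrt(2)*exp(3*I*pi/8)/2 on |1>. Key observation: steps 8-11 multiply out to the identity, so the circuit reduces to the remaining gates.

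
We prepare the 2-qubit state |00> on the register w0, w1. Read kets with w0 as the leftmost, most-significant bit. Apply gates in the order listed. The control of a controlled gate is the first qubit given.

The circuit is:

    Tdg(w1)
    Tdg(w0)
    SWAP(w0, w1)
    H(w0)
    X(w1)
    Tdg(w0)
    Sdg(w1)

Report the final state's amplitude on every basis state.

The resulting statevector has amplitude 0 on |00>, -sqrt(2)*I/2 on |01>, 0 on |10>, -sqrt(2)*exp(I*pi/4)/2 on |11>.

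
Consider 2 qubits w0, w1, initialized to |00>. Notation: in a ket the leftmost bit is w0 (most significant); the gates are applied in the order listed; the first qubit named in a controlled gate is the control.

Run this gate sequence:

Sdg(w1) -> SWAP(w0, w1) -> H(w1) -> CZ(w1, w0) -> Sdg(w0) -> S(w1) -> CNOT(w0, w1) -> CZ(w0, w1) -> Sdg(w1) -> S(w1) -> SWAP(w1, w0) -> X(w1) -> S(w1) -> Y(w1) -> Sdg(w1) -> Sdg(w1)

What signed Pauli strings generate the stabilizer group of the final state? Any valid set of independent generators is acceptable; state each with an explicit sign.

One valid set of independent stabilizer generators is +YI, +IZ (any independent generating set of the same group is equally correct).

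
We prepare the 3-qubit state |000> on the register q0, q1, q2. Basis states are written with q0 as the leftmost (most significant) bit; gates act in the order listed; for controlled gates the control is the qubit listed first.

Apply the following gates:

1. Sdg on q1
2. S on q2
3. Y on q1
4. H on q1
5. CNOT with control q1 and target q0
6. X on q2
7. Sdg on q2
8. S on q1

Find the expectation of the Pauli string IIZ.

In the final state, IIZ has expectation -1.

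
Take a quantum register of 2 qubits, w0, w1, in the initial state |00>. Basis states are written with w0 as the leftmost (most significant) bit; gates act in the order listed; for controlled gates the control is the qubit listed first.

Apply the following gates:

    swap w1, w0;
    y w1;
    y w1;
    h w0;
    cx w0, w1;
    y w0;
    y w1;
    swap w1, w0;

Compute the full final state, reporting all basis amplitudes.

After the circuit, the state carries amplitude -sqrt(2)/2 on |00>, 0 on |01>, 0 on |10>, -sqrt(2)/2 on |11>.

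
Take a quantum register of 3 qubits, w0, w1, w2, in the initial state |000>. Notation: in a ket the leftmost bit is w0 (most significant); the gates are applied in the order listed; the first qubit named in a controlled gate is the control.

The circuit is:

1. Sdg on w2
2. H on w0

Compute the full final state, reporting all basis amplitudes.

After the circuit, the state carries amplitude sqrt(2)/2 on |000>, sqrt(2)/2 on |100>, and 0 on every other basis state.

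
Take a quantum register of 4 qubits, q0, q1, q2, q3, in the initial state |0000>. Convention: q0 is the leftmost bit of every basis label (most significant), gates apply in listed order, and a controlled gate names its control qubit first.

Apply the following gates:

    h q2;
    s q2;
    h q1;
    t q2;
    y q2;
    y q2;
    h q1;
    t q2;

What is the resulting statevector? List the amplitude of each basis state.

After the circuit, the state carries amplitude sqrt(2)/2 on |0000>, -sqrt(2)/2 on |0010>, and 0 on every other basis state.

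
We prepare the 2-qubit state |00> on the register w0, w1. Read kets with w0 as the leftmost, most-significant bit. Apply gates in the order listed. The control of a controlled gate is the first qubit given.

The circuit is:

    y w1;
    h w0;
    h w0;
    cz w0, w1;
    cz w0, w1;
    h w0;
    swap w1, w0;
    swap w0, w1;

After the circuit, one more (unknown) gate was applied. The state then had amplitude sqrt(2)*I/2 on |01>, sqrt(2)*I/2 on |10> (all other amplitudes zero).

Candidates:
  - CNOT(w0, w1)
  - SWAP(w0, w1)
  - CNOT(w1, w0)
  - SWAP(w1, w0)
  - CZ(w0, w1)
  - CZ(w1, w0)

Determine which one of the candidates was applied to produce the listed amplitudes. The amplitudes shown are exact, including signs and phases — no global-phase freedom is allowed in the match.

The unique candidate consistent with the amplitudes is CNOT(w0, w1). Key observation: the block from step 3 through step 6 cancels to the identity and can be dropped.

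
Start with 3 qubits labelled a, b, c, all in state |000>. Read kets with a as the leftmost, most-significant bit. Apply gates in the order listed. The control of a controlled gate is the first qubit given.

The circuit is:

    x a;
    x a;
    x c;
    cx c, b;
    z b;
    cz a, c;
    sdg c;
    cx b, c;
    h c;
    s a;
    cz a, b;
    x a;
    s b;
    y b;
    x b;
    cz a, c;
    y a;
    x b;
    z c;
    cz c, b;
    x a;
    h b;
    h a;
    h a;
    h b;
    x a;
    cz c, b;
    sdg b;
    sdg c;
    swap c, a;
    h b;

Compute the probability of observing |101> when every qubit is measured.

A full measurement returns |101> with probability 0. Key observation: gates 20-27 undo each other exactly, leaving only the rest of the circuit to track.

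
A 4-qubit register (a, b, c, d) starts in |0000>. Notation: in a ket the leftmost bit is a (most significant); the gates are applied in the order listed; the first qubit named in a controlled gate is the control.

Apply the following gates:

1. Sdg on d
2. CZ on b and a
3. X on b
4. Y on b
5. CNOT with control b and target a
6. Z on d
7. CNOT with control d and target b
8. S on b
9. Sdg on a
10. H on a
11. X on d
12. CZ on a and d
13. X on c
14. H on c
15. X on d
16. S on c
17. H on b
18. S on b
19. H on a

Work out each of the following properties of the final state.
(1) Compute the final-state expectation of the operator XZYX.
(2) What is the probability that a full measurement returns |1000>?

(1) In the final state, XZYX has expectation 0.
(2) Outcome |1000> occurs with probability 1/4.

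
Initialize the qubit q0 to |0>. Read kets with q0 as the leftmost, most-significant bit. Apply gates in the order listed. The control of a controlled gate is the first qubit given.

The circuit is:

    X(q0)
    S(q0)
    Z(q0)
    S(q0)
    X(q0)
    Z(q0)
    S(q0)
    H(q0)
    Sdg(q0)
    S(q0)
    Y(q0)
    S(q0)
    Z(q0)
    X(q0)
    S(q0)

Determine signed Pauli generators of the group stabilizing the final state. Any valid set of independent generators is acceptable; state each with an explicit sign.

The stabilizer group can be generated by +X, among other valid generating sets.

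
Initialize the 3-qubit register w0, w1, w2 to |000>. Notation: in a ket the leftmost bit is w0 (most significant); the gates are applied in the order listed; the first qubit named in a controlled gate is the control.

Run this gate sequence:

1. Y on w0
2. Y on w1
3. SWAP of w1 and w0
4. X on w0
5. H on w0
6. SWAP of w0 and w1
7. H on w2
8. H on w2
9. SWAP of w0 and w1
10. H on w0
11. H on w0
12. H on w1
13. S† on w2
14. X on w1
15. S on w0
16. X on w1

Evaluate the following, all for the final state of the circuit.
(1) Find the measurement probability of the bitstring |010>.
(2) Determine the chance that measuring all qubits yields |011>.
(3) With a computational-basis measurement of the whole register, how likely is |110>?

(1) A full measurement returns |010> with probability 1/4. Key observation: gates 5-10 undo each other exactly, leaving only the rest of the circuit to track.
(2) The probability of measuring |011> is 0.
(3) A full measurement returns |110> with probability 1/4.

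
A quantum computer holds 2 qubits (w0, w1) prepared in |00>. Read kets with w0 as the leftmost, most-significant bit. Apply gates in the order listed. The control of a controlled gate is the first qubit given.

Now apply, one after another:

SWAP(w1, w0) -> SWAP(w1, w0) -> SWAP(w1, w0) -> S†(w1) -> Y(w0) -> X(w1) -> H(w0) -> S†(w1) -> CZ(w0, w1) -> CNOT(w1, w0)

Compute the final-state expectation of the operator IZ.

The observable IZ averages to -1.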